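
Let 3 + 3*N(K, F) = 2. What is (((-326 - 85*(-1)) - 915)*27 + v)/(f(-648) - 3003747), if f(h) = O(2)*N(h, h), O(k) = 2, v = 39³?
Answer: -243/25969 ≈ -0.0093573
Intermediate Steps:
N(K, F) = -⅓ (N(K, F) = -1 + (⅓)*2 = -1 + ⅔ = -⅓)
v = 59319
f(h) = -⅔ (f(h) = 2*(-⅓) = -⅔)
(((-326 - 85*(-1)) - 915)*27 + v)/(f(-648) - 3003747) = (((-326 - 85*(-1)) - 915)*27 + 59319)/(-⅔ - 3003747) = (((-326 + 85) - 915)*27 + 59319)/(-9011243/3) = ((-241 - 915)*27 + 59319)*(-3/9011243) = (-1156*27 + 59319)*(-3/9011243) = (-31212 + 59319)*(-3/9011243) = 28107*(-3/9011243) = -243/25969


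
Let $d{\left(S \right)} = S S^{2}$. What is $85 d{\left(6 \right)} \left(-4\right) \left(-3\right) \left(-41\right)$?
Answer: $-9033120$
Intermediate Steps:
$d{\left(S \right)} = S^{3}$
$85 d{\left(6 \right)} \left(-4\right) \left(-3\right) \left(-41\right) = 85 \cdot 6^{3} \left(-4\right) \left(-3\right) \left(-41\right) = 85 \cdot 216 \left(-4\right) \left(-3\right) \left(-41\right) = 85 \left(\left(-864\right) \left(-3\right)\right) \left(-41\right) = 85 \cdot 2592 \left(-41\right) = 220320 \left(-41\right) = -9033120$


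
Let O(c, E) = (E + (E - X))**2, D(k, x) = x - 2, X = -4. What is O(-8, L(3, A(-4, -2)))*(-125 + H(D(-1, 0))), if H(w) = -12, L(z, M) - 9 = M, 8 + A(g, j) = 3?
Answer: -19728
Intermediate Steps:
A(g, j) = -5 (A(g, j) = -8 + 3 = -5)
D(k, x) = -2 + x
L(z, M) = 9 + M
O(c, E) = (4 + 2*E)**2 (O(c, E) = (E + (E - 1*(-4)))**2 = (E + (E + 4))**2 = (E + (4 + E))**2 = (4 + 2*E)**2)
O(-8, L(3, A(-4, -2)))*(-125 + H(D(-1, 0))) = (4*(2 + (9 - 5))**2)*(-125 - 12) = (4*(2 + 4)**2)*(-137) = (4*6**2)*(-137) = (4*36)*(-137) = 144*(-137) = -19728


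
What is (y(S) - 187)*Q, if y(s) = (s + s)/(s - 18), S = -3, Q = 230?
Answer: -300610/7 ≈ -42944.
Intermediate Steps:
y(s) = 2*s/(-18 + s) (y(s) = (2*s)/(-18 + s) = 2*s/(-18 + s))
(y(S) - 187)*Q = (2*(-3)/(-18 - 3) - 187)*230 = (2*(-3)/(-21) - 187)*230 = (2*(-3)*(-1/21) - 187)*230 = (2/7 - 187)*230 = -1307/7*230 = -300610/7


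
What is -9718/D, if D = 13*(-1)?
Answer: 9718/13 ≈ 747.54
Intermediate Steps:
D = -13
-9718/D = -9718/(-13) = -1/13*(-9718) = 9718/13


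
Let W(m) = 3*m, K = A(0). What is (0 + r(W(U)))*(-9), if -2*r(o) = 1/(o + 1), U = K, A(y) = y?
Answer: 9/2 ≈ 4.5000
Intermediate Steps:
K = 0
U = 0
r(o) = -1/(2*(1 + o)) (r(o) = -1/(2*(o + 1)) = -1/(2*(1 + o)))
(0 + r(W(U)))*(-9) = (0 - 1/(2 + 2*(3*0)))*(-9) = (0 - 1/(2 + 2*0))*(-9) = (0 - 1/(2 + 0))*(-9) = (0 - 1/2)*(-9) = (0 - 1*½)*(-9) = (0 - ½)*(-9) = -½*(-9) = 9/2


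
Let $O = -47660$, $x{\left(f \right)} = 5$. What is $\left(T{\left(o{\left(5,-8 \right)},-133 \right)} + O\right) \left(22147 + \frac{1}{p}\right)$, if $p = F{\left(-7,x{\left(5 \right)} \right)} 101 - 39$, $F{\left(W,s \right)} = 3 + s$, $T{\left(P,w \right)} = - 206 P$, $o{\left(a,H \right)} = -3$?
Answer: $- \frac{801174371848}{769} \approx -1.0418 \cdot 10^{9}$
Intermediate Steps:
$p = 769$ ($p = \left(3 + 5\right) 101 - 39 = 8 \cdot 101 - 39 = 808 - 39 = 769$)
$\left(T{\left(o{\left(5,-8 \right)},-133 \right)} + O\right) \left(22147 + \frac{1}{p}\right) = \left(\left(-206\right) \left(-3\right) - 47660\right) \left(22147 + \frac{1}{769}\right) = \left(618 - 47660\right) \left(22147 + \frac{1}{769}\right) = \left(-47042\right) \frac{17031044}{769} = - \frac{801174371848}{769}$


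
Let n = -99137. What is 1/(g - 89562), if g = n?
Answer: -1/188699 ≈ -5.2994e-6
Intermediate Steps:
g = -99137
1/(g - 89562) = 1/(-99137 - 89562) = 1/(-188699) = -1/188699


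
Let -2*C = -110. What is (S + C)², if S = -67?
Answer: 144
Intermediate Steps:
C = 55 (C = -½*(-110) = 55)
(S + C)² = (-67 + 55)² = (-12)² = 144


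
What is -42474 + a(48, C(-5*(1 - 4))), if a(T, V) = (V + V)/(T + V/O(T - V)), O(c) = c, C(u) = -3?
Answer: -34616412/815 ≈ -42474.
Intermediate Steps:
a(T, V) = 2*V/(T + V/(T - V)) (a(T, V) = (V + V)/(T + V/(T - V)) = (2*V)/(T + V/(T - V)) = 2*V/(T + V/(T - V)))
-42474 + a(48, C(-5*(1 - 4))) = -42474 + 2*(-3)*(48 - 1*(-3))/(-3 + 48*(48 - 1*(-3))) = -42474 + 2*(-3)*(48 + 3)/(-3 + 48*(48 + 3)) = -42474 + 2*(-3)*51/(-3 + 48*51) = -42474 + 2*(-3)*51/(-3 + 2448) = -42474 + 2*(-3)*51/2445 = -42474 + 2*(-3)*(1/2445)*51 = -42474 - 102/815 = -34616412/815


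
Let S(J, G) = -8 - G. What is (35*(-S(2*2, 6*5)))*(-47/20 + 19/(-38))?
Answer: -7581/2 ≈ -3790.5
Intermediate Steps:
(35*(-S(2*2, 6*5)))*(-47/20 + 19/(-38)) = (35*(-(-8 - 6*5)))*(-47/20 + 19/(-38)) = (35*(-(-8 - 1*30)))*(-47*1/20 + 19*(-1/38)) = (35*(-(-8 - 30)))*(-47/20 - ½) = (35*(-1*(-38)))*(-57/20) = (35*38)*(-57/20) = 1330*(-57/20) = -7581/2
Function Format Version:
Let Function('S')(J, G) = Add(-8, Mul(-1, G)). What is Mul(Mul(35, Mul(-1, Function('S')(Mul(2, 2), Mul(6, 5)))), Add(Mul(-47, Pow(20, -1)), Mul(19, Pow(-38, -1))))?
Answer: Rational(-7581, 2) ≈ -3790.5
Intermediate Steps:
Mul(Mul(35, Mul(-1, Function('S')(Mul(2, 2), Mul(6, 5)))), Add(Mul(-47, Pow(20, -1)), Mul(19, Pow(-38, -1)))) = Mul(Mul(35, Mul(-1, Add(-8, Mul(-1, Mul(6, 5))))), Add(Mul(-47, Pow(20, -1)), Mul(19, Pow(-38, -1)))) = Mul(Mul(35, Mul(-1, Add(-8, Mul(-1, 30)))), Add(Mul(-47, Rational(1, 20)), Mul(19, Rational(-1, 38)))) = Mul(Mul(35, Mul(-1, Add(-8, -30))), Add(Rational(-47, 20), Rational(-1, 2))) = Mul(Mul(35, Mul(-1, -38)), Rational(-57, 20)) = Mul(Mul(35, 38), Rational(-57, 20)) = Mul(1330, Rational(-57, 20)) = Rational(-7581, 2)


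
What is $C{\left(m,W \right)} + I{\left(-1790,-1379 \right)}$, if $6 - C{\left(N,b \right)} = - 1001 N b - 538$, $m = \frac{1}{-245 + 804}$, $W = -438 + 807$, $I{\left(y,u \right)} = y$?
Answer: $- \frac{25165}{43} \approx -585.23$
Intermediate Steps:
$W = 369$
$m = \frac{1}{559} \approx 0.0017889$
$C{\left(N,b \right)} = 544 + 1001 N b$ ($C{\left(N,b \right)} = 6 - \left(- 1001 N b - 538\right) = 6 - \left(-538 - 1001 N b\right) = 6 + \left(538 + 1001 N b\right) = 544 + 1001 N b$)
$C{\left(m,W \right)} + I{\left(-1790,-1379 \right)} = \left(544 + 1001 \cdot \frac{1}{559} \cdot 369\right) - 1790 = \left(544 + \frac{28413}{43}\right) - 1790 = \frac{51805}{43} - 1790 = - \frac{25165}{43}$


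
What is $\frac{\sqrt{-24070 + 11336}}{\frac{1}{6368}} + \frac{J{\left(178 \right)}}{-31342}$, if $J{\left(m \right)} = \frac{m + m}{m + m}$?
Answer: $- \frac{1}{31342} + 6368 i \sqrt{12734} \approx -3.1906 \cdot 10^{-5} + 7.186 \cdot 10^{5} i$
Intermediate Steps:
$J{\left(m \right)} = 1$ ($J{\left(m \right)} = \frac{2 m}{2 m} = 2 m \frac{1}{2 m} = 1$)
$\frac{\sqrt{-24070 + 11336}}{\frac{1}{6368}} + \frac{J{\left(178 \right)}}{-31342} = \frac{\sqrt{-24070 + 11336}}{\frac{1}{6368}} + 1 \frac{1}{-31342} = \sqrt{-12734} \frac{1}{\frac{1}{6368}} + 1 \left(- \frac{1}{31342}\right) = i \sqrt{12734} \cdot 6368 - \frac{1}{31342} = 6368 i \sqrt{12734} - \frac{1}{31342} = - \frac{1}{31342} + 6368 i \sqrt{12734}$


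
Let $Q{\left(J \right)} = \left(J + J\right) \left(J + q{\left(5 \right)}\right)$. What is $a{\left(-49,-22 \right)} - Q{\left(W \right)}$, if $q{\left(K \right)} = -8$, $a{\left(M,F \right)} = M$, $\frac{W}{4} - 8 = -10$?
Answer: $-305$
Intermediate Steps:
$W = -8$ ($W = 32 + 4 \left(-10\right) = 32 - 40 = -8$)
$Q{\left(J \right)} = 2 J \left(-8 + J\right)$ ($Q{\left(J \right)} = \left(J + J\right) \left(J - 8\right) = 2 J \left(-8 + J\right)$)
$a{\left(-49,-22 \right)} - Q{\left(W \right)} = -49 - 2 \left(-8\right) \left(-8 - 8\right) = -49 - 2 \left(-8\right) \left(-16\right) = -49 - 256 = -305$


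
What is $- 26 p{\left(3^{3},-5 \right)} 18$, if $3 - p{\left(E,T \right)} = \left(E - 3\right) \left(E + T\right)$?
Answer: $245700$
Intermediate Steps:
$p{\left(E,T \right)} = 3 - \left(-3 + E\right) \left(E + T\right)$ ($p{\left(E,T \right)} = 3 - \left(E - 3\right) \left(E + T\right) = 3 - \left(-3 + E\right) \left(E + T\right)$)
$- 26 p{\left(3^{3},-5 \right)} 18 = - 26 \left(3 - \left(3^{3}\right)^{2} + 3 \cdot 3^{3} + 3 \left(-5\right) - 3^{3} \left(-5\right)\right) 18 = - 26 \left(3 - 27^{2} + 3 \cdot 27 - 15 - 27 \left(-5\right)\right) 18 = - 26 \left(3 - 729 + 81 - 15 + 135\right) 18 = \left(-26\right) \left(-525\right) 18 = 13650 \cdot 18 = 245700$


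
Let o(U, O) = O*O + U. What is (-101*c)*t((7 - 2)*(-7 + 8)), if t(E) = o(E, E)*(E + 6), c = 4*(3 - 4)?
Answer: 133320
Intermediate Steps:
o(U, O) = U + O**2 (o(U, O) = O**2 + U = U + O**2)
c = -4 (c = 4*(-1) = -4)
t(E) = (6 + E)*(E + E**2) (t(E) = (E + E**2)*(E + 6) = (E + E**2)*(6 + E) = (6 + E)*(E + E**2))
(-101*c)*t((7 - 2)*(-7 + 8)) = (-101*(-4))*(((7 - 2)*(-7 + 8))*(1 + (7 - 2)*(-7 + 8))*(6 + (7 - 2)*(-7 + 8))) = 404*((5*1)*(1 + 5*1)*(6 + 5*1)) = 404*(5*(1 + 5)*(6 + 5)) = 404*(5*6*11) = 404*330 = 133320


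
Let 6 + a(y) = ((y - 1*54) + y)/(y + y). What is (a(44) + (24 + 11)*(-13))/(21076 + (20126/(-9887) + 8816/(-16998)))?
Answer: -1703028166671/77914913595992 ≈ -0.021858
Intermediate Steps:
a(y) = -6 + (-54 + 2*y)/(2*y) (a(y) = -6 + ((y - 1*54) + y)/(y + y) = -6 + ((y - 54) + y)/((2*y)) = -6 + ((-54 + y) + y)*(1/(2*y)) = -6 + (-54 + 2*y)*(1/(2*y)) = -6 + (-54 + 2*y)/(2*y))
(a(44) + (24 + 11)*(-13))/(21076 + (20126/(-9887) + 8816/(-16998))) = ((-5 - 27/44) + (24 + 11)*(-13))/(21076 + (20126/(-9887) + 8816/(-16998))) = ((-5 - 27*1/44) + 35*(-13))/(21076 + (20126*(-1/9887) + 8816*(-1/16998))) = ((-5 - 27/44) - 455)/(21076 + (-20126/9887 - 4408/8499)) = (-247/44 - 455)/(21076 - 214632770/84029613) = -20267/(44*1770793490818/84029613) = -20267/44*84029613/1770793490818 = -1703028166671/77914913595992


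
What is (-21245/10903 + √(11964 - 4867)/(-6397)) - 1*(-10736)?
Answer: 117033363/10903 - √7097/6397 ≈ 10734.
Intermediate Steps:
(-21245/10903 + √(11964 - 4867)/(-6397)) - 1*(-10736) = (-21245*1/10903 + √7097*(-1/6397)) + 10736 = (-21245/10903 - √7097/6397) + 10736 = 117033363/10903 - √7097/6397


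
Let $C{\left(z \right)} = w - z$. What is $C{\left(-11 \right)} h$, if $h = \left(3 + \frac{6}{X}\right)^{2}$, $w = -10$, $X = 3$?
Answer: $25$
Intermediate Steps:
$C{\left(z \right)} = -10 - z$
$h = 25$ ($h = \left(3 + \frac{6}{3}\right)^{2} = \left(3 + 6 \cdot \frac{1}{3}\right)^{2} = \left(3 + 2\right)^{2} = 5^{2} = 25$)
$C{\left(-11 \right)} h = \left(-10 - -11\right) 25 = \left(-10 + 11\right) 25 = 1 \cdot 25 = 25$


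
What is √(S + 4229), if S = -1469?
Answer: 2*√690 ≈ 52.536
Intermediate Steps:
√(S + 4229) = √(-1469 + 4229) = √2760 = 2*√690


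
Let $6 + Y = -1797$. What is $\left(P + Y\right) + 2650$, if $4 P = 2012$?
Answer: $1350$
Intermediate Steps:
$P = 503$ ($P = \frac{1}{4} \cdot 2012 = 503$)
$Y = -1803$ ($Y = -6 - 1797 = -1803$)
$\left(P + Y\right) + 2650 = \left(503 - 1803\right) + 2650 = -1300 + 2650 = 1350$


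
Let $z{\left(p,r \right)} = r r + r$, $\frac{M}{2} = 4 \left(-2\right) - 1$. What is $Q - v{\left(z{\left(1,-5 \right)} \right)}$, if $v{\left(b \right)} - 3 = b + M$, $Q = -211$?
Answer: $-216$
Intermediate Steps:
$M = -18$ ($M = 2 \left(4 \left(-2\right) - 1\right) = 2 \left(-8 - 1\right) = 2 \left(-9\right) = -18$)
$z{\left(p,r \right)} = r + r^{2}$ ($z{\left(p,r \right)} = r^{2} + r = r + r^{2}$)
$v{\left(b \right)} = -15 + b$ ($v{\left(b \right)} = 3 + \left(b - 18\right) = 3 + \left(-18 + b\right) = -15 + b$)
$Q - v{\left(z{\left(1,-5 \right)} \right)} = -211 - \left(-15 - 5 \left(1 - 5\right)\right) = -211 - \left(-15 - -20\right) = -211 - \left(-15 + 20\right) = -211 - 5 = -216$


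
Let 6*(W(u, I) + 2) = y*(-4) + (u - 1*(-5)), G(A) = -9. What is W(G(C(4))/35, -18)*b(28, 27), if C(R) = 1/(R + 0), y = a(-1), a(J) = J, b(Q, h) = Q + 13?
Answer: -779/35 ≈ -22.257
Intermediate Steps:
b(Q, h) = 13 + Q
y = -1
C(R) = 1/R
W(u, I) = -½ + u/6 (W(u, I) = -2 + (-1*(-4) + (u - 1*(-5)))/6 = -2 + (4 + (u + 5))/6 = -2 + (4 + (5 + u))/6 = -2 + (9 + u)/6 = -2 + (3/2 + u/6) = -½ + u/6)
W(G(C(4))/35, -18)*b(28, 27) = (-½ + (-9/35)/6)*(13 + 28) = (-½ + (-9*1/35)/6)*41 = (-½ + (⅙)*(-9/35))*41 = (-½ - 3/70)*41 = -19/35*41 = -779/35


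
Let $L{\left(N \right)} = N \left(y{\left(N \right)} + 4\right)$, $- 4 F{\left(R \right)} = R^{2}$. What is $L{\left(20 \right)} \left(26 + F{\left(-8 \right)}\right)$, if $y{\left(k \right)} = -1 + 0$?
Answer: $600$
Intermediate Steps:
$y{\left(k \right)} = -1$
$F{\left(R \right)} = - \frac{R^{2}}{4}$
$L{\left(N \right)} = 3 N$ ($L{\left(N \right)} = N \left(-1 + 4\right) = N 3 = 3 N$)
$L{\left(20 \right)} \left(26 + F{\left(-8 \right)}\right) = 3 \cdot 20 \left(26 - \frac{\left(-8\right)^{2}}{4}\right) = 60 \left(26 - 16\right) = 60 \cdot 10 = 600$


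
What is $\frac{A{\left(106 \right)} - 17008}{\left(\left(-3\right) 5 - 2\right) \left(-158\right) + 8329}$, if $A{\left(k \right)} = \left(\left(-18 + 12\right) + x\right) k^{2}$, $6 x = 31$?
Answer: $- \frac{79114}{33045} \approx -2.3941$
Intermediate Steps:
$x = \frac{31}{6}$ ($x = \frac{1}{6} \cdot 31 = \frac{31}{6} \approx 5.1667$)
$A{\left(k \right)} = - \frac{5 k^{2}}{6}$ ($A{\left(k \right)} = \left(\left(-18 + 12\right) + \frac{31}{6}\right) k^{2} = \left(-6 + \frac{31}{6}\right) k^{2} = - \frac{5 k^{2}}{6}$)
$\frac{A{\left(106 \right)} - 17008}{\left(\left(-3\right) 5 - 2\right) \left(-158\right) + 8329} = \frac{- \frac{5 \cdot 106^{2}}{6} - 17008}{\left(\left(-3\right) 5 - 2\right) \left(-158\right) + 8329} = \frac{\left(- \frac{5}{6}\right) 11236 - 17008}{\left(-15 - 2\right) \left(-158\right) + 8329} = \frac{- \frac{28090}{3} - 17008}{\left(-17\right) \left(-158\right) + 8329} = - \frac{79114}{3 \left(2686 + 8329\right)} = - \frac{79114}{3 \cdot 11015} = \left(- \frac{79114}{3}\right) \frac{1}{11015} = - \frac{79114}{33045}$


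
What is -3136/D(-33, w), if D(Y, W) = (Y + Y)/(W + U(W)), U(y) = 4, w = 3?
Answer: 10976/33 ≈ 332.61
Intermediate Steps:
D(Y, W) = 2*Y/(4 + W) (D(Y, W) = (Y + Y)/(W + 4) = (2*Y)/(4 + W) = 2*Y/(4 + W))
-3136/D(-33, w) = -3136/(2*(-33)/(4 + 3)) = -3136/(2*(-33)/7) = -3136/(2*(-33)*(⅐)) = -3136/(-66/7) = -3136*(-7/66) = 10976/33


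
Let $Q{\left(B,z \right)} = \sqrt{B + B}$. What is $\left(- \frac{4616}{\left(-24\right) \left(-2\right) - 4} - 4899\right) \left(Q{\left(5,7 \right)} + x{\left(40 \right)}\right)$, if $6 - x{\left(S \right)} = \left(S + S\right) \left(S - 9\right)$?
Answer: $\frac{136176382}{11} - \frac{55043 \sqrt{10}}{11} \approx 1.2364 \cdot 10^{7}$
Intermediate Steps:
$Q{\left(B,z \right)} = \sqrt{2} \sqrt{B}$ ($Q{\left(B,z \right)} = \sqrt{2 B} = \sqrt{2} \sqrt{B}$)
$x{\left(S \right)} = 6 - 2 S \left(-9 + S\right)$ ($x{\left(S \right)} = 6 - \left(S + S\right) \left(S - 9\right) = 6 - 2 S \left(-9 + S\right)$)
$\left(- \frac{4616}{\left(-24\right) \left(-2\right) - 4} - 4899\right) \left(Q{\left(5,7 \right)} + x{\left(40 \right)}\right) = \left(- \frac{4616}{\left(-24\right) \left(-2\right) - 4} - 4899\right) \left(\sqrt{2} \sqrt{5} + \left(6 - 2 \cdot 40^{2} + 18 \cdot 40\right)\right) = \left(- \frac{4616}{48 - 4} - 4899\right) \left(\sqrt{10} + \left(6 - 3200 + 720\right)\right) = \left(- \frac{4616}{44} - 4899\right) \left(\sqrt{10} + \left(6 - 3200 + 720\right)\right) = \left(\left(-4616\right) \frac{1}{44} - 4899\right) \left(\sqrt{10} - 2474\right) = \left(- \frac{1154}{11} - 4899\right) \left(-2474 + \sqrt{10}\right) = - \frac{55043 \left(-2474 + \sqrt{10}\right)}{11} = \frac{136176382}{11} - \frac{55043 \sqrt{10}}{11}$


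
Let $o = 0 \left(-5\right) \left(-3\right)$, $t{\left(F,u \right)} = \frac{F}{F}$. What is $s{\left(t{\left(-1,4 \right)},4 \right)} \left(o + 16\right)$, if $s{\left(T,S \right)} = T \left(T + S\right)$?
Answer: $80$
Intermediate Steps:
$t{\left(F,u \right)} = 1$
$s{\left(T,S \right)} = T \left(S + T\right)$
$o = 0$ ($o = 0 \left(-3\right) = 0$)
$s{\left(t{\left(-1,4 \right)},4 \right)} \left(o + 16\right) = 1 \left(4 + 1\right) \left(0 + 16\right) = 1 \cdot 5 \cdot 16 = 5 \cdot 16 = 80$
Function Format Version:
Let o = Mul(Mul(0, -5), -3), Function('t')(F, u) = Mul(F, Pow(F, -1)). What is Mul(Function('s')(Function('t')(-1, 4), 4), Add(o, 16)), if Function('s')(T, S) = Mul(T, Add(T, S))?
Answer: 80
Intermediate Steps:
Function('t')(F, u) = 1
Function('s')(T, S) = Mul(T, Add(S, T))
o = 0 (o = Mul(0, -3) = 0)
Mul(Function('s')(Function('t')(-1, 4), 4), Add(o, 16)) = Mul(Mul(1, Add(4, 1)), Add(0, 16)) = Mul(Mul(1, 5), 16) = Mul(5, 16) = 80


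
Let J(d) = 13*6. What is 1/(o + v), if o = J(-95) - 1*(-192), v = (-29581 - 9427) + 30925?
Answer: -1/7813 ≈ -0.00012799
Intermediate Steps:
J(d) = 78
v = -8083 (v = -39008 + 30925 = -8083)
o = 270 (o = 78 - 1*(-192) = 78 + 192 = 270)
1/(o + v) = 1/(270 - 8083) = 1/(-7813) = -1/7813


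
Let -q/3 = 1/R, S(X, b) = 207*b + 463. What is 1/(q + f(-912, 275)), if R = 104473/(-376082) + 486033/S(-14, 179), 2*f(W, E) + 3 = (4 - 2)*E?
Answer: 178868853638/48878304193057 ≈ 0.0036595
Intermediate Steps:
f(W, E) = -3/2 + E (f(W, E) = -3/2 + ((4 - 2)*E)/2 = -3/2 + (2*E)/2 = -3/2 + E)
S(X, b) = 463 + 207*b
R = 89434426819/7054546156 (R = 104473/(-376082) + 486033/(463 + 207*179) = 104473*(-1/376082) + 486033/(463 + 37053) = -104473/376082 + 486033/37516 = 89434426819/7054546156 ≈ 12.678)
q = -21163638468/89434426819 (q = -3/89434426819/7054546156 = -3*7054546156/89434426819 = -21163638468/89434426819 ≈ -0.23664)
1/(q + f(-912, 275)) = 1/(-21163638468/89434426819 + (-3/2 + 275)) = 1/(-21163638468/89434426819 + 547/2) = 1/(48878304193057/178868853638) = 178868853638/48878304193057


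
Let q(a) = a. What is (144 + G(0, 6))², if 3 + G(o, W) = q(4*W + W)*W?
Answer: 103041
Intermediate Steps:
G(o, W) = -3 + 5*W² (G(o, W) = -3 + (4*W + W)*W = -3 + (5*W)*W = -3 + 5*W²)
(144 + G(0, 6))² = (144 + (-3 + 5*6²))² = (144 + (-3 + 5*36))² = (144 + (-3 + 180))² = (144 + 177)² = 321² = 103041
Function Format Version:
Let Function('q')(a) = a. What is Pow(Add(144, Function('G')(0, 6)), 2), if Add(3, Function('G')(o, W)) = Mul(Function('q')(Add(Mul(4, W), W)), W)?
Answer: 103041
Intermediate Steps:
Function('G')(o, W) = Add(-3, Mul(5, Pow(W, 2))) (Function('G')(o, W) = Add(-3, Mul(Add(Mul(4, W), W), W)) = Add(-3, Mul(Mul(5, W), W)) = Add(-3, Mul(5, Pow(W, 2))))
Pow(Add(144, Function('G')(0, 6)), 2) = Pow(Add(144, Add(-3, Mul(5, Pow(6, 2)))), 2) = Pow(Add(144, Add(-3, Mul(5, 36))), 2) = Pow(Add(144, Add(-3, 180)), 2) = Pow(Add(144, 177), 2) = Pow(321, 2) = 103041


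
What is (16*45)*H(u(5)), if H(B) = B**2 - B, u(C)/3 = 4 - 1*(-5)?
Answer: 505440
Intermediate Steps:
u(C) = 27 (u(C) = 3*(4 - 1*(-5)) = 3*(4 + 5) = 3*9 = 27)
(16*45)*H(u(5)) = (16*45)*(27*(-1 + 27)) = 720*(27*26) = 720*702 = 505440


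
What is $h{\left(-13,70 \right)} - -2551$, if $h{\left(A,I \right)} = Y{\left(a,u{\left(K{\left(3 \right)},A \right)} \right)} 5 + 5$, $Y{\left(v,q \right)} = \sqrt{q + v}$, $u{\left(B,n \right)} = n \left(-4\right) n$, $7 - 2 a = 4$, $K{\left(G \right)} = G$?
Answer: $2556 + \frac{5 i \sqrt{2698}}{2} \approx 2556.0 + 129.86 i$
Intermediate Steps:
$a = \frac{3}{2}$ ($a = \frac{7}{2} - 2 = \frac{3}{2} \approx 1.5$)
$u{\left(B,n \right)} = - 4 n^{2}$ ($u{\left(B,n \right)} = - 4 n n = - 4 n^{2}$)
$h{\left(A,I \right)} = 5 + 5 \sqrt{\frac{3}{2} - 4 A^{2}}$ ($h{\left(A,I \right)} = \sqrt{- 4 A^{2} + \frac{3}{2}} \cdot 5 + 5 = \sqrt{\frac{3}{2} - 4 A^{2}} \cdot 5 + 5 = 5 \sqrt{\frac{3}{2} - 4 A^{2}} + 5 = 5 + 5 \sqrt{\frac{3}{2} - 4 A^{2}}$)
$h{\left(-13,70 \right)} - -2551 = \left(5 + \frac{5 \sqrt{6 - 16 \left(-13\right)^{2}}}{2}\right) - -2551 = \left(5 + \frac{5 \sqrt{6 - 2704}}{2}\right) + 2551 = \left(5 + \frac{5 \sqrt{-2698}}{2}\right) + 2551 = \left(5 + \frac{5 i \sqrt{2698}}{2}\right) + 2551 = 2556 + \frac{5 i \sqrt{2698}}{2}$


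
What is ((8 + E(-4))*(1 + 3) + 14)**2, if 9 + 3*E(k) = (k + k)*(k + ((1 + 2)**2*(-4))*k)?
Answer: 19166884/9 ≈ 2.1297e+6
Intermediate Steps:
E(k) = -3 - 70*k**2/3 (E(k) = -3 + ((k + k)*(k + ((1 + 2)**2*(-4))*k))/3 = -3 + ((2*k)*(k + (3**2*(-4))*k))/3 = -3 + ((2*k)*(k + (9*(-4))*k))/3 = -3 + ((2*k)*(k - 36*k))/3 = -3 + ((2*k)*(-35*k))/3 = -3 + (-70*k**2)/3 = -3 - 70*k**2/3)
((8 + E(-4))*(1 + 3) + 14)**2 = ((8 + (-3 - 70/3*(-4)**2))*(1 + 3) + 14)**2 = ((8 + (-3 - 70/3*16))*4 + 14)**2 = ((8 + (-3 - 1120/3))*4 + 14)**2 = ((8 - 1129/3)*4 + 14)**2 = (-1105/3*4 + 14)**2 = (-4420/3 + 14)**2 = (-4378/3)**2 = 19166884/9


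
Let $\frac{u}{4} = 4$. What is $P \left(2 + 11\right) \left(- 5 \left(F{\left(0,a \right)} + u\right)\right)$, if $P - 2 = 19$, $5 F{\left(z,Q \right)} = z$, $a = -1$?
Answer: $-21840$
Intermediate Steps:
$F{\left(z,Q \right)} = \frac{z}{5}$
$u = 16$ ($u = 4 \cdot 4 = 16$)
$P = 21$ ($P = 2 + 19 = 21$)
$P \left(2 + 11\right) \left(- 5 \left(F{\left(0,a \right)} + u\right)\right) = 21 \left(2 + 11\right) \left(- 5 \left(\frac{1}{5} \cdot 0 + 16\right)\right) = 21 \cdot 13 \left(- 5 \left(0 + 16\right)\right) = 273 \left(\left(-5\right) 16\right) = 273 \left(-80\right) = -21840$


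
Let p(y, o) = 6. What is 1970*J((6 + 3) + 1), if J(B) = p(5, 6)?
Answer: 11820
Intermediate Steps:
J(B) = 6
1970*J((6 + 3) + 1) = 1970*6 = 11820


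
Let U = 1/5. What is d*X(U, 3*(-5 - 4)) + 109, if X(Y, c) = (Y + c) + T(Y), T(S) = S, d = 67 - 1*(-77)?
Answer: -18607/5 ≈ -3721.4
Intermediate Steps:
U = 1/5 ≈ 0.20000
d = 144 (d = 67 + 77 = 144)
X(Y, c) = c + 2*Y (X(Y, c) = (Y + c) + Y = c + 2*Y)
d*X(U, 3*(-5 - 4)) + 109 = 144*(3*(-5 - 4) + 2*(1/5)) + 109 = 144*(3*(-9) + 2/5) + 109 = 144*(-27 + 2/5) + 109 = 144*(-133/5) + 109 = -19152/5 + 109 = -18607/5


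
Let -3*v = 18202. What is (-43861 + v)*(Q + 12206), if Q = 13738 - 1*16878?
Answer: -452650270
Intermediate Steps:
v = -18202/3 (v = -1/3*18202 = -18202/3 ≈ -6067.3)
Q = -3140 (Q = 13738 - 16878 = -3140)
(-43861 + v)*(Q + 12206) = (-43861 - 18202/3)*(-3140 + 12206) = -149785/3*9066 = -452650270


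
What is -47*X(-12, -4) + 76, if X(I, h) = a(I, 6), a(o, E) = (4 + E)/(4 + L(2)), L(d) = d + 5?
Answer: 366/11 ≈ 33.273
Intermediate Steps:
L(d) = 5 + d
a(o, E) = 4/11 + E/11 (a(o, E) = (4 + E)/(4 + (5 + 2)) = (4 + E)/(4 + 7) = (4 + E)/11 = (4 + E)*(1/11) = 4/11 + E/11)
X(I, h) = 10/11 (X(I, h) = 4/11 + (1/11)*6 = 4/11 + 6/11 = 10/11)
-47*X(-12, -4) + 76 = -47*10/11 + 76 = -470/11 + 76 = 366/11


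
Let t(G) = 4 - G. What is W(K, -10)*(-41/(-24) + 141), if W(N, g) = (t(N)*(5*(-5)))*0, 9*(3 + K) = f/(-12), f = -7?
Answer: 0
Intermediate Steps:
K = -317/108 (K = -3 + (-7/(-12))/9 = -3 + (-7*(-1/12))/9 = -3 + (1/9)*(7/12) = -3 + 7/108 = -317/108 ≈ -2.9352)
W(N, g) = 0 (W(N, g) = ((4 - N)*(5*(-5)))*0 = ((4 - N)*(-25))*0 = (-100 + 25*N)*0 = 0)
W(K, -10)*(-41/(-24) + 141) = 0*(-41/(-24) + 141) = 0*(-41*(-1/24) + 141) = 0*(41/24 + 141) = 0*(3425/24) = 0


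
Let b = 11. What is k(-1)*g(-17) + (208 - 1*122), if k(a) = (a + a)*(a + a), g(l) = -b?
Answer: 42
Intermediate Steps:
g(l) = -11 (g(l) = -1*11 = -11)
k(a) = 4*a² (k(a) = (2*a)*(2*a) = 4*a²)
k(-1)*g(-17) + (208 - 1*122) = (4*(-1)²)*(-11) + (208 - 1*122) = (4*1)*(-11) + (208 - 122) = 4*(-11) + 86 = -44 + 86 = 42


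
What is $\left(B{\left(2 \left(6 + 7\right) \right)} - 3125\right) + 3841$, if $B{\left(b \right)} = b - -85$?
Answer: $827$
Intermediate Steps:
$B{\left(b \right)} = 85 + b$ ($B{\left(b \right)} = b + 85 = 85 + b$)
$\left(B{\left(2 \left(6 + 7\right) \right)} - 3125\right) + 3841 = \left(\left(85 + 2 \left(6 + 7\right)\right) - 3125\right) + 3841 = \left(\left(85 + 2 \cdot 13\right) - 3125\right) + 3841 = \left(\left(85 + 26\right) - 3125\right) + 3841 = \left(111 - 3125\right) + 3841 = -3014 + 3841 = 827$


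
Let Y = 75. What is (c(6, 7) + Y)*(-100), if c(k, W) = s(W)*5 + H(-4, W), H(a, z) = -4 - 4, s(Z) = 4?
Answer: -8700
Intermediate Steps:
H(a, z) = -8
c(k, W) = 12 (c(k, W) = 4*5 - 8 = 20 - 8 = 12)
(c(6, 7) + Y)*(-100) = (12 + 75)*(-100) = 87*(-100) = -8700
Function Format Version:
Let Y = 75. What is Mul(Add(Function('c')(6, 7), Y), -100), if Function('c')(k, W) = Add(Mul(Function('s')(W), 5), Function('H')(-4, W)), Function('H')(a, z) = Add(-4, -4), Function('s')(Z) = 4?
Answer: -8700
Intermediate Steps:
Function('H')(a, z) = -8
Function('c')(k, W) = 12 (Function('c')(k, W) = Add(Mul(4, 5), -8) = Add(20, -8) = 12)
Mul(Add(Function('c')(6, 7), Y), -100) = Mul(Add(12, 75), -100) = Mul(87, -100) = -8700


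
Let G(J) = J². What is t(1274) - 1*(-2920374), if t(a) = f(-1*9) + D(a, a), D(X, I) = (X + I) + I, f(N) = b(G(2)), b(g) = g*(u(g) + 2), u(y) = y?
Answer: 2924220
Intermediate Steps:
b(g) = g*(2 + g) (b(g) = g*(g + 2) = g*(2 + g))
f(N) = 24 (f(N) = 2²*(2 + 2²) = 4*(2 + 4) = 4*6 = 24)
D(X, I) = X + 2*I (D(X, I) = (I + X) + I = X + 2*I)
t(a) = 24 + 3*a (t(a) = 24 + (a + 2*a) = 24 + 3*a)
t(1274) - 1*(-2920374) = (24 + 3*1274) - 1*(-2920374) = (24 + 3822) + 2920374 = 3846 + 2920374 = 2924220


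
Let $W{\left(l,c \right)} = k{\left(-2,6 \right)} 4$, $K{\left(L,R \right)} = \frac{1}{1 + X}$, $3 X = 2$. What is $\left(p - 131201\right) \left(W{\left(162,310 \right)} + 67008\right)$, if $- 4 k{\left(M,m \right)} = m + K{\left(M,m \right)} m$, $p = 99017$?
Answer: $- \frac{10781382528}{5} \approx -2.1563 \cdot 10^{9}$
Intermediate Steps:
$X = \frac{2}{3}$ ($X = \frac{1}{3} \cdot 2 = \frac{2}{3} \approx 0.66667$)
$K{\left(L,R \right)} = \frac{3}{5}$ ($K{\left(L,R \right)} = \frac{1}{1 + \frac{2}{3}} = \frac{1}{\frac{5}{3}} = \frac{3}{5}$)
$k{\left(M,m \right)} = - \frac{2 m}{5}$ ($k{\left(M,m \right)} = - \frac{m + \frac{3 m}{5}}{4} = - \frac{\frac{8}{5} m}{4} = - \frac{2 m}{5}$)
$W{\left(l,c \right)} = - \frac{48}{5}$ ($W{\left(l,c \right)} = \left(- \frac{2}{5}\right) 6 \cdot 4 = \left(- \frac{12}{5}\right) 4 = - \frac{48}{5}$)
$\left(p - 131201\right) \left(W{\left(162,310 \right)} + 67008\right) = \left(99017 - 131201\right) \left(- \frac{48}{5} + 67008\right) = \left(-32184\right) \frac{334992}{5} = - \frac{10781382528}{5}$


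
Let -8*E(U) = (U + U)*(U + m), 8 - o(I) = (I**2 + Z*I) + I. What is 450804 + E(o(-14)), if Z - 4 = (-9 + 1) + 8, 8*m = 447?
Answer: 7183541/16 ≈ 4.4897e+5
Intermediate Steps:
m = 447/8 (m = (1/8)*447 = 447/8 ≈ 55.875)
Z = 4 (Z = 4 + ((-9 + 1) + 8) = 4 + (-8 + 8) = 4 + 0 = 4)
o(I) = 8 - I**2 - 5*I (o(I) = 8 - ((I**2 + 4*I) + I) = 8 - (I**2 + 5*I) = 8 + (-I**2 - 5*I) = 8 - I**2 - 5*I)
E(U) = -U*(447/8 + U)/4 (E(U) = -(U + U)*(U + 447/8)/8 = -2*U*(447/8 + U)/8 = -U*(447/8 + U)/4)
450804 + E(o(-14)) = 450804 - (8 - 1*(-14)**2 - 5*(-14))*(447 + 8*(8 - 1*(-14)**2 - 5*(-14)))/32 = 450804 - (8 - 1*196 + 70)*(447 + 8*(8 - 1*196 + 70))/32 = 450804 - (8 - 196 + 70)*(447 + 8*(8 - 196 + 70))/32 = 450804 - 1/32*(-118)*(447 + 8*(-118)) = 450804 - 1/32*(-118)*(447 - 944) = 450804 - 1/32*(-118)*(-497) = 450804 - 29323/16 = 7183541/16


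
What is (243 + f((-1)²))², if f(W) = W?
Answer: 59536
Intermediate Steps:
(243 + f((-1)²))² = (243 + (-1)²)² = (243 + 1)² = 244² = 59536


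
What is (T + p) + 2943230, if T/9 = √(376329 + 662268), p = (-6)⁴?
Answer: 2944526 + 171*√2877 ≈ 2.9537e+6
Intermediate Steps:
p = 1296
T = 171*√2877 (T = 9*√(376329 + 662268) = 9*√1038597 = 9*(19*√2877) = 171*√2877 ≈ 9172.0)
(T + p) + 2943230 = (171*√2877 + 1296) + 2943230 = (1296 + 171*√2877) + 2943230 = 2944526 + 171*√2877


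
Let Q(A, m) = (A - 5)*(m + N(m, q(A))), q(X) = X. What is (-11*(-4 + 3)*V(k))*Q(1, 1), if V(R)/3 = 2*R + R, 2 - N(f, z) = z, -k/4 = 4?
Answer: 12672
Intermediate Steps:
k = -16 (k = -4*4 = -16)
N(f, z) = 2 - z
V(R) = 9*R (V(R) = 3*(2*R + R) = 3*(3*R) = 9*R)
Q(A, m) = (-5 + A)*(2 + m - A) (Q(A, m) = (A - 5)*(m + (2 - A)) = (-5 + A)*(2 + m - A))
(-11*(-4 + 3)*V(k))*Q(1, 1) = (-11*(-4 + 3)*9*(-16))*(-10 - 1*1**2 - 5*1 + 7*1 + 1*1) = (-(-11)*(-144))*(-10 - 1*1 - 5 + 7 + 1) = (-11*144)*(-10 - 1 - 5 + 7 + 1) = -1584*(-8) = 12672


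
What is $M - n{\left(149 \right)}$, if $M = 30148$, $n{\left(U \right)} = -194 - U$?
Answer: $30491$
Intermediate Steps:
$M - n{\left(149 \right)} = 30148 - \left(-194 - 149\right) = 30148 - -343 = 30148 + 343 = 30491$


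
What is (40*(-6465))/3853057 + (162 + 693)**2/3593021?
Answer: 1887525762825/13844114715197 ≈ 0.13634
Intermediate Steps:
(40*(-6465))/3853057 + (162 + 693)**2/3593021 = -258600*1/3853057 + 855**2*(1/3593021) = -258600/3853057 + 731025*(1/3593021) = -258600/3853057 + 731025/3593021 = 1887525762825/13844114715197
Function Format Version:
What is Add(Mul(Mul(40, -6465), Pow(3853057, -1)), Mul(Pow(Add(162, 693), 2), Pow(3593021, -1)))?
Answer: Rational(1887525762825, 13844114715197) ≈ 0.13634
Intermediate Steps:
Add(Mul(Mul(40, -6465), Pow(3853057, -1)), Mul(Pow(Add(162, 693), 2), Pow(3593021, -1))) = Add(Mul(-258600, Rational(1, 3853057)), Mul(Pow(855, 2), Rational(1, 3593021))) = Add(Rational(-258600, 3853057), Mul(731025, Rational(1, 3593021))) = Add(Rational(-258600, 3853057), Rational(731025, 3593021)) = Rational(1887525762825, 13844114715197)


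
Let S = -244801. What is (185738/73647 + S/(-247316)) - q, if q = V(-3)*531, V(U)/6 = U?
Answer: 24879165050953/2602011636 ≈ 9561.5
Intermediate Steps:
V(U) = 6*U
q = -9558 (q = (6*(-3))*531 = -18*531 = -9558)
(185738/73647 + S/(-247316)) - q = (185738/73647 - 244801/(-247316)) - 1*(-9558) = (185738*(1/73647) - 244801*(-1/247316)) + 9558 = (26534/10521 + 244801/247316) + 9558 = 9137834065/2602011636 + 9558 = 24879165050953/2602011636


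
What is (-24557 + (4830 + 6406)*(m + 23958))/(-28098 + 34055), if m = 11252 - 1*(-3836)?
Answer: 438696299/5957 ≈ 73644.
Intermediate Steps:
m = 15088 (m = 11252 + 3836 = 15088)
(-24557 + (4830 + 6406)*(m + 23958))/(-28098 + 34055) = (-24557 + (4830 + 6406)*(15088 + 23958))/(-28098 + 34055) = (-24557 + 11236*39046)/5957 = (-24557 + 438720856)*(1/5957) = 438696299*(1/5957) = 438696299/5957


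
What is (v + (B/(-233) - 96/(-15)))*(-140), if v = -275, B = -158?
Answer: 8739612/233 ≈ 37509.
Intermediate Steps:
(v + (B/(-233) - 96/(-15)))*(-140) = (-275 + (-158/(-233) - 96/(-15)))*(-140) = (-275 + (-158*(-1/233) - 96*(-1/15)))*(-140) = (-275 + (158/233 + 32/5))*(-140) = (-275 + 8246/1165)*(-140) = -312129/1165*(-140) = 8739612/233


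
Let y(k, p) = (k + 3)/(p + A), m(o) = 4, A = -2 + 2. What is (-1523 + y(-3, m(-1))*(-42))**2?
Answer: 2319529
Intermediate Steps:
A = 0
y(k, p) = (3 + k)/p (y(k, p) = (k + 3)/(p + 0) = (3 + k)/p)
(-1523 + y(-3, m(-1))*(-42))**2 = (-1523 + ((3 - 3)/4)*(-42))**2 = (-1523 + ((1/4)*0)*(-42))**2 = (-1523 + 0*(-42))**2 = (-1523 + 0)**2 = (-1523)**2 = 2319529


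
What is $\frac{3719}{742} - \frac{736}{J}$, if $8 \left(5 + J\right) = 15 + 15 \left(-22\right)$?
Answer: $\frac{5689141}{263410} \approx 21.598$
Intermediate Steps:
$J = - \frac{355}{8}$ ($J = -5 + \frac{15 + 15 \left(-22\right)}{8} = -5 + \frac{15 - 330}{8} = -5 + \frac{1}{8} \left(-315\right) = -5 - \frac{315}{8} = - \frac{355}{8} \approx -44.375$)
$\frac{3719}{742} - \frac{736}{J} = \frac{3719}{742} - \frac{736}{- \frac{355}{8}} = 3719 \cdot \frac{1}{742} - - \frac{5888}{355} = \frac{3719}{742} + \frac{5888}{355} = \frac{5689141}{263410}$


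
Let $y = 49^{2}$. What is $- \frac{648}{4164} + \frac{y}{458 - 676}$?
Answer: $- \frac{844919}{75646} \approx -11.169$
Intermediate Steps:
$y = 2401$
$- \frac{648}{4164} + \frac{y}{458 - 676} = - \frac{648}{4164} + \frac{2401}{458 - 676} = \left(-648\right) \frac{1}{4164} + \frac{2401}{-218} = - \frac{54}{347} + 2401 \left(- \frac{1}{218}\right) = - \frac{54}{347} - \frac{2401}{218} = - \frac{844919}{75646}$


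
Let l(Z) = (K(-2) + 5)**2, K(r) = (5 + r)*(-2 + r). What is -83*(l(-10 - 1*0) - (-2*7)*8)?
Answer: -13363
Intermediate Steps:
K(r) = (-2 + r)*(5 + r)
l(Z) = 49 (l(Z) = ((-10 + (-2)**2 + 3*(-2)) + 5)**2 = ((-10 + 4 - 6) + 5)**2 = (-12 + 5)**2 = (-7)**2 = 49)
-83*(l(-10 - 1*0) - (-2*7)*8) = -83*(49 - (-2*7)*8) = -83*(49 - (-14)*8) = -83*(49 - 1*(-112)) = -83*(49 + 112) = -83*161 = -13363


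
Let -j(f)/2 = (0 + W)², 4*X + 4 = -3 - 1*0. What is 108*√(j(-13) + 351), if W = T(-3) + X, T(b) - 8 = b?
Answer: 27*√5278 ≈ 1961.5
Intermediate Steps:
T(b) = 8 + b
X = -7/4 (X = -1 + (-3 - 1*0)/4 = -1 + (-3 + 0)/4 = -1 + (¼)*(-3) = -1 - ¾ = -7/4 ≈ -1.7500)
W = 13/4 (W = (8 - 3) - 7/4 = 5 - 7/4 = 13/4 ≈ 3.2500)
j(f) = -169/8 (j(f) = -2*(0 + 13/4)² = -2*(13/4)² = -2*169/16 = -169/8)
108*√(j(-13) + 351) = 108*√(-169/8 + 351) = 108*√(2639/8) = 108*(√5278/4) = 27*√5278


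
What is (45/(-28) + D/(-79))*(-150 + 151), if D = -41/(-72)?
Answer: -64277/39816 ≈ -1.6144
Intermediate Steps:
D = 41/72 (D = -41*(-1/72) = 41/72 ≈ 0.56944)
(45/(-28) + D/(-79))*(-150 + 151) = (45/(-28) + (41/72)/(-79))*(-150 + 151) = (45*(-1/28) + (41/72)*(-1/79))*1 = (-45/28 - 41/5688)*1 = -64277/39816*1 = -64277/39816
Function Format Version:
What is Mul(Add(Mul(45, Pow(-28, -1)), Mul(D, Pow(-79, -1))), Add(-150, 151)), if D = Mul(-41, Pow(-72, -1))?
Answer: Rational(-64277, 39816) ≈ -1.6144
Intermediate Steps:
D = Rational(41, 72) (D = Mul(-41, Rational(-1, 72)) = Rational(41, 72) ≈ 0.56944)
Mul(Add(Mul(45, Pow(-28, -1)), Mul(D, Pow(-79, -1))), Add(-150, 151)) = Mul(Add(Mul(45, Pow(-28, -1)), Mul(Rational(41, 72), Pow(-79, -1))), Add(-150, 151)) = Mul(Add(Mul(45, Rational(-1, 28)), Mul(Rational(41, 72), Rational(-1, 79))), 1) = Mul(Add(Rational(-45, 28), Rational(-41, 5688)), 1) = Mul(Rational(-64277, 39816), 1) = Rational(-64277, 39816)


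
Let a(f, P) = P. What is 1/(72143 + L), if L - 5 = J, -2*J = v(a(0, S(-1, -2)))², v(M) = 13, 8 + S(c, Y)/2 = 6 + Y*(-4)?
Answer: 2/144127 ≈ 1.3877e-5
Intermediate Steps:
S(c, Y) = -4 - 8*Y (S(c, Y) = -16 + 2*(6 + Y*(-4)) = -16 + 2*(6 - 4*Y) = -16 + (12 - 8*Y) = -4 - 8*Y)
J = -169/2 (J = -½*13² = -½*169 = -169/2 ≈ -84.500)
L = -159/2 (L = 5 - 169/2 = -159/2 ≈ -79.500)
1/(72143 + L) = 1/(72143 - 159/2) = 1/(144127/2) = 2/144127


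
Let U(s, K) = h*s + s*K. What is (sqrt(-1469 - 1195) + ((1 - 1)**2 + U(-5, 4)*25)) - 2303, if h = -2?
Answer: -2553 + 6*I*sqrt(74) ≈ -2553.0 + 51.614*I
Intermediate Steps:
U(s, K) = -2*s + K*s (U(s, K) = -2*s + s*K = -2*s + K*s)
(sqrt(-1469 - 1195) + ((1 - 1)**2 + U(-5, 4)*25)) - 2303 = (sqrt(-1469 - 1195) + ((1 - 1)**2 - 5*(-2 + 4)*25)) - 2303 = (sqrt(-2664) + (0**2 - 5*2*25)) - 2303 = (6*I*sqrt(74) + (0 - 10*25)) - 2303 = (6*I*sqrt(74) + (0 - 250)) - 2303 = (6*I*sqrt(74) - 250) - 2303 = (-250 + 6*I*sqrt(74)) - 2303 = -2553 + 6*I*sqrt(74)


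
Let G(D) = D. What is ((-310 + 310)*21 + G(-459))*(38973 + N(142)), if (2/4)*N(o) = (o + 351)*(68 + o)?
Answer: -112929147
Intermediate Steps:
N(o) = 2*(68 + o)*(351 + o) (N(o) = 2*((o + 351)*(68 + o)) = 2*((351 + o)*(68 + o)) = 2*((68 + o)*(351 + o)) = 2*(68 + o)*(351 + o))
((-310 + 310)*21 + G(-459))*(38973 + N(142)) = ((-310 + 310)*21 - 459)*(38973 + (47736 + 2*142² + 838*142)) = (0*21 - 459)*(38973 + (47736 + 2*20164 + 118996)) = (0 - 459)*(38973 + (47736 + 40328 + 118996)) = -459*(38973 + 207060) = -459*246033 = -112929147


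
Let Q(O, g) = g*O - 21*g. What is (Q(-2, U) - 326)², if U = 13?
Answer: 390625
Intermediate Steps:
Q(O, g) = -21*g + O*g (Q(O, g) = O*g - 21*g = -21*g + O*g)
(Q(-2, U) - 326)² = (13*(-21 - 2) - 326)² = (13*(-23) - 326)² = (-299 - 326)² = (-625)² = 390625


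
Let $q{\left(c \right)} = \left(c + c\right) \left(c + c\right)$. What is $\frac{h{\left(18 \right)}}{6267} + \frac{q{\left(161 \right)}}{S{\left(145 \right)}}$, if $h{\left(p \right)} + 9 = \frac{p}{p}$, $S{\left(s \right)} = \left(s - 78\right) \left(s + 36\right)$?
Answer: $\frac{649690612}{75999909} \approx 8.5486$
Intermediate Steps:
$S{\left(s \right)} = \left(-78 + s\right) \left(36 + s\right)$
$q{\left(c \right)} = 4 c^{2}$ ($q{\left(c \right)} = 2 c 2 c = 4 c^{2}$)
$h{\left(p \right)} = -8$ ($h{\left(p \right)} = -9 + \frac{p}{p} = -9 + 1 = -8$)
$\frac{h{\left(18 \right)}}{6267} + \frac{q{\left(161 \right)}}{S{\left(145 \right)}} = - \frac{8}{6267} + \frac{4 \cdot 161^{2}}{-2808 + 145^{2} - 6090} = \left(-8\right) \frac{1}{6267} + \frac{4 \cdot 25921}{-2808 + 21025 - 6090} = - \frac{8}{6267} + \frac{103684}{12127} = \frac{649690612}{75999909}$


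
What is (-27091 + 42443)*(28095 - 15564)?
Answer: 192375912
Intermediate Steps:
(-27091 + 42443)*(28095 - 15564) = 15352*12531 = 192375912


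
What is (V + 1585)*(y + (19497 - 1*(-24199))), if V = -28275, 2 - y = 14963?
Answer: -766937150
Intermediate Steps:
y = -14961 (y = 2 - 1*14963 = 2 - 14963 = -14961)
(V + 1585)*(y + (19497 - 1*(-24199))) = (-28275 + 1585)*(-14961 + (19497 - 1*(-24199))) = -26690*(-14961 + (19497 + 24199)) = -26690*(-14961 + 43696) = -26690*28735 = -766937150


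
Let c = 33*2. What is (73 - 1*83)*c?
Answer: -660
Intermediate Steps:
c = 66
(73 - 1*83)*c = (73 - 1*83)*66 = (73 - 83)*66 = -10*66 = -660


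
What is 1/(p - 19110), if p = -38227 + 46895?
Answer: -1/10442 ≈ -9.5767e-5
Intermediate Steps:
p = 8668
1/(p - 19110) = 1/(8668 - 19110) = 1/(-10442) = -1/10442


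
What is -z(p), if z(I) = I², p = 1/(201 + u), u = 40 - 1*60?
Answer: -1/32761 ≈ -3.0524e-5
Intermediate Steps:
u = -20 (u = 40 - 60 = -20)
p = 1/181 (p = 1/(201 - 20) = 1/181 ≈ 0.0055249)
-z(p) = -(1/181)² = -1*1/32761 = -1/32761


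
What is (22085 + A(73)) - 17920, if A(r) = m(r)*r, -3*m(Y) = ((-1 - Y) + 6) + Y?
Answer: 12130/3 ≈ 4043.3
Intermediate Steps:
m(Y) = -5/3 (m(Y) = -(((-1 - Y) + 6) + Y)/3 = -((5 - Y) + Y)/3 = -1/3*5 = -5/3)
A(r) = -5*r/3
(22085 + A(73)) - 17920 = (22085 - 5/3*73) - 17920 = (22085 - 365/3) - 17920 = 65890/3 - 17920 = 12130/3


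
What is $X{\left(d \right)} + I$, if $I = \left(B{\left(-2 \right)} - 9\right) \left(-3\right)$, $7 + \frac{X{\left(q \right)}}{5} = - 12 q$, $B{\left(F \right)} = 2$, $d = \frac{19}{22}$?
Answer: $- \frac{724}{11} \approx -65.818$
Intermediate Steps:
$d = \frac{19}{22}$ ($d = 19 \cdot \frac{1}{22} = \frac{19}{22} \approx 0.86364$)
$X{\left(q \right)} = -35 - 60 q$ ($X{\left(q \right)} = -35 + 5 \left(- 12 q\right) = -35 - 60 q$)
$I = 21$ ($I = \left(2 - 9\right) \left(-3\right) = \left(-7\right) \left(-3\right) = 21$)
$X{\left(d \right)} + I = \left(-35 - \frac{570}{11}\right) + 21 = - \frac{955}{11} + 21 = - \frac{724}{11}$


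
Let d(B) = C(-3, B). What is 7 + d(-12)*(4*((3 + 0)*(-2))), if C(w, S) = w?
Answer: 79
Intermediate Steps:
d(B) = -3
7 + d(-12)*(4*((3 + 0)*(-2))) = 7 - 12*(3 + 0)*(-2) = 7 - 12*3*(-2) = 7 - 12*(-6) = 7 - 3*(-24) = 7 + 72 = 79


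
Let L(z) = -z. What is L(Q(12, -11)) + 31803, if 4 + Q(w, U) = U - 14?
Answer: 31832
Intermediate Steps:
Q(w, U) = -18 + U (Q(w, U) = -4 + (U - 14) = -4 + (-14 + U) = -18 + U)
L(Q(12, -11)) + 31803 = -(-18 - 11) + 31803 = -1*(-29) + 31803 = 29 + 31803 = 31832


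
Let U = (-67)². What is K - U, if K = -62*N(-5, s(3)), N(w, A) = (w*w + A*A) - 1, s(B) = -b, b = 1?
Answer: -6039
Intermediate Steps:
s(B) = -1 (s(B) = -1*1 = -1)
N(w, A) = -1 + A² + w² (N(w, A) = (w² + A²) - 1 = (A² + w²) - 1 = -1 + A² + w²)
U = 4489
K = -1550 (K = -62*(-1 + (-1)² + (-5)²) = -62*(-1 + 1 + 25) = -62*25 = -1550)
K - U = -1550 - 1*4489 = -1550 - 4489 = -6039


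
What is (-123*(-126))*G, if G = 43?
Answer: 666414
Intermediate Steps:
(-123*(-126))*G = -123*(-126)*43 = 15498*43 = 666414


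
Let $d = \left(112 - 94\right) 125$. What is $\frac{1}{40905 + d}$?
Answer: $\frac{1}{43155} \approx 2.3172 \cdot 10^{-5}$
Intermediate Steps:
$d = 2250$ ($d = 18 \cdot 125 = 2250$)
$\frac{1}{40905 + d} = \frac{1}{40905 + 2250} = \frac{1}{43155}$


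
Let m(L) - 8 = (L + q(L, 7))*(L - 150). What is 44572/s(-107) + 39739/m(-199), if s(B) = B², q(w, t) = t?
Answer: 3442008963/767266184 ≈ 4.4861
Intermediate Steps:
m(L) = 8 + (-150 + L)*(7 + L) (m(L) = 8 + (L + 7)*(L - 150) = 8 + (7 + L)*(-150 + L) = 8 + (-150 + L)*(7 + L))
44572/s(-107) + 39739/m(-199) = 44572/((-107)²) + 39739/(-1042 + (-199)² - 143*(-199)) = 44572/11449 + 39739/(-1042 + 39601 + 28457) = 44572*(1/11449) + 39739/67016 = 44572/11449 + 39739*(1/67016) = 44572/11449 + 39739/67016 = 3442008963/767266184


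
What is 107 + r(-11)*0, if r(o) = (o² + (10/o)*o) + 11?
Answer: 107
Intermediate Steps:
r(o) = 21 + o² (r(o) = (o² + 10) + 11 = (10 + o²) + 11 = 21 + o²)
107 + r(-11)*0 = 107 + (21 + (-11)²)*0 = 107 + (21 + 121)*0 = 107 + 142*0 = 107 + 0 = 107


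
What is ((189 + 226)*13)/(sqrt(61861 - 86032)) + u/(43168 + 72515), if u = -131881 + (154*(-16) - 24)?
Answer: -134369/115683 - 5395*I*sqrt(24171)/24171 ≈ -1.1615 - 34.701*I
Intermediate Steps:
u = -134369 (u = -131881 + (-2464 - 24) = -131881 - 2488 = -134369)
((189 + 226)*13)/(sqrt(61861 - 86032)) + u/(43168 + 72515) = ((189 + 226)*13)/(sqrt(61861 - 86032)) - 134369/(43168 + 72515) = (415*13)/(sqrt(-24171)) - 134369/115683 = 5395/((I*sqrt(24171))) - 134369*1/115683 = 5395*(-I*sqrt(24171)/24171) - 134369/115683 = -5395*I*sqrt(24171)/24171 - 134369/115683 = -134369/115683 - 5395*I*sqrt(24171)/24171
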